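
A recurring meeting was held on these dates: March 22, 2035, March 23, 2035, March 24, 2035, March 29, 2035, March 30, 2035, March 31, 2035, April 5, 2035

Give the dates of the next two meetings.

Gaps: 1, 1, 5, 1, 1, 5 days — not constant, but cyclic with period 3.
The events fall on every Thursday, Friday and Saturday.
Next Friday: April 6, 2035.
Next Saturday: April 7, 2035.

April 6, 2035; April 7, 2035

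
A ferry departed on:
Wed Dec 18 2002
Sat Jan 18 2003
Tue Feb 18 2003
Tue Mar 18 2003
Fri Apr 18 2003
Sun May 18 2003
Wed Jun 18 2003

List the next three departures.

Fri Jul 18 2003, Mon Aug 18 2003, Thu Sep 18 2003

The day-of-month is always 18 (31, 31, 28, 31, 30, 31 days between events).
So this recurs on the 18th of each month.
Next: July 2003 → Fri Jul 18 2003.
August 2003: Mon Aug 18 2003.
September 2003: Thu Sep 18 2003.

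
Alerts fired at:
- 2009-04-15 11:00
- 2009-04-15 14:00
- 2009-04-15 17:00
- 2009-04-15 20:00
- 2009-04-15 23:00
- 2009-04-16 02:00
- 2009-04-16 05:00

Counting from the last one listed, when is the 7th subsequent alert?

The interval is a steady 3 hours (3, 3, 3, 3, 3, 3).
2009-04-16 05:00 + 3 h = 2009-04-16 08:00.
2009-04-16 08:00 + 3 h = 2009-04-16 11:00.
2009-04-16 11:00 + 3 h = 2009-04-16 14:00.
2009-04-16 14:00 + 3 h = 2009-04-16 17:00.
2009-04-16 17:00 + 3 h = 2009-04-16 20:00.
2009-04-16 20:00 + 3 h = 2009-04-16 23:00.
2009-04-16 23:00 + 3 h = 2009-04-17 02:00.

2009-04-17 02:00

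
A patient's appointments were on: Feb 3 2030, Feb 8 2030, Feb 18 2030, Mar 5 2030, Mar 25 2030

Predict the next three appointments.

The spacing grows by 5 each time: 5, 10, 15, 20 days.
Next gap: 25 days. Mar 25 2030 + 25 days = Apr 19 2030.
Next gap: 30 days. Apr 19 2030 + 30 days = May 19 2030.
Next gap: 35 days. May 19 2030 + 35 days = Jun 23 2030.

Apr 19 2030, May 19 2030, Jun 23 2030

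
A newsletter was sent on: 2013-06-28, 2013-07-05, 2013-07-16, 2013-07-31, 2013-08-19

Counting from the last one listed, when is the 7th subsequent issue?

Intervals are 7, 11, 15, 19 days — an arithmetic progression with common difference 4.
Next gap: 23 days. 2013-08-19 + 23 days = 2013-09-11.
Next gap: 27 days. 2013-09-11 + 27 days = 2013-10-08.
Next gap: 31 days. 2013-10-08 + 31 days = 2013-11-08.
Next gap: 35 days. 2013-11-08 + 35 days = 2013-12-13.
Next gap: 39 days. 2013-12-13 + 39 days = 2014-01-21.
Next gap: 43 days. 2014-01-21 + 43 days = 2014-03-05.
Next gap: 47 days. 2014-03-05 + 47 days = 2014-04-21.

2014-04-21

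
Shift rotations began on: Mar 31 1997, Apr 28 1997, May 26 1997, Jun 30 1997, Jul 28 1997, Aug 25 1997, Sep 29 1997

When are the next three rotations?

Oct 27 1997, Nov 24 1997, Dec 29 1997

Every date is a Monday; gaps 28, 28, 35, 28, 28, 35 days.
Each is the last Monday of its month (at least one falls on the 29th or later, ruling out '4th Monday').
Last Monday of October 1997: Oct 27 1997.
November 1997 ends with Monday Nov 24 1997.
December 1997 ends with Monday Dec 29 1997.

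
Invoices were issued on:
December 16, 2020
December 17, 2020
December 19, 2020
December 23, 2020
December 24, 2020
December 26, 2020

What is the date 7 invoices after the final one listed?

Gaps: 1, 2, 4, 1, 2 days — not constant, but cyclic with period 3.
The events fall on every Wednesday, Thursday and Saturday.
Next Wednesday: December 30, 2020.
The following Thursday is December 31, 2020.
The following Saturday is January 2, 2021.
The following Wednesday is January 6, 2021.
Next Thursday: January 7, 2021.
The following Saturday is January 9, 2021.
The following Wednesday is January 13, 2021.

January 13, 2021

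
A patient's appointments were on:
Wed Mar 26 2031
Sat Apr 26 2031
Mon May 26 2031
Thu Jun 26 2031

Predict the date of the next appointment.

The day-of-month is always 26 (31, 30, 31 days between events).
So this recurs on the 26th of each month.
Next: July 2031 → Sat Jul 26 2031.

Sat Jul 26 2031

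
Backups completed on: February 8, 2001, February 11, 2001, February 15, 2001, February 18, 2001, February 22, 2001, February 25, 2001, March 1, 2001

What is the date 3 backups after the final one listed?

March 11, 2001

The gap pattern 3, 4, 3, 4, 3, 4 repeats every 2 events.
These are the Thursdays and Sundays of each week.
The following Sunday is March 4, 2001.
The following Thursday is March 8, 2001.
Next Sunday: March 11, 2001.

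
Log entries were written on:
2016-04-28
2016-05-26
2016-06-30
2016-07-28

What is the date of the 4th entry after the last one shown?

2016-11-24

Every date is a Thursday; gaps 28, 35, 28 days.
Each is the last Thursday of its month (at least one falls on the 29th or later, ruling out '4th Thursday').
August 2016 ends with Thursday 2016-08-25.
September 2016 ends with Thursday 2016-09-29.
Last Thursday of October 2016: 2016-10-27.
Last Thursday of November 2016: 2016-11-24.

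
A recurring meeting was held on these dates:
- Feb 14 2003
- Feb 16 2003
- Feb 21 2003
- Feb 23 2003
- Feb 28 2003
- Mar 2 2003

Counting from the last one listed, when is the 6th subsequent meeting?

Mar 23 2003

The gap pattern 2, 5, 2, 5, 2 repeats every 2 events.
These are the Fridays and Sundays of each week.
The following Friday is Mar 7 2003.
The following Sunday is Mar 9 2003.
Next Friday: Mar 14 2003.
The following Sunday is Mar 16 2003.
Next Friday: Mar 21 2003.
Next Sunday: Mar 23 2003.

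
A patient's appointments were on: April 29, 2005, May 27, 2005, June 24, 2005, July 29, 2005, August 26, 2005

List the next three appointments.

Every date is a Friday; gaps 28, 28, 35, 28 days.
Each is the last Friday of its month (at least one falls on the 29th or later, ruling out '4th Friday').
September 2005 ends with Friday September 30, 2005.
October 2005 ends with Friday October 28, 2005.
November 2005 ends with Friday November 25, 2005.

September 30, 2005; October 28, 2005; November 25, 2005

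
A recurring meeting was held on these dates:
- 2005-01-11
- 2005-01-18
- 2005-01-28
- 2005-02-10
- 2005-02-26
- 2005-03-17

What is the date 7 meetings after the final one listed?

2005-10-20

Intervals are 7, 10, 13, 16, 19 days — an arithmetic progression with common difference 3.
Next gap: 22 days. 2005-03-17 + 22 days = 2005-04-08.
Next gap: 25 days. 2005-04-08 + 25 days = 2005-05-03.
Next gap: 28 days. 2005-05-03 + 28 days = 2005-05-31.
Next gap: 31 days. 2005-05-31 + 31 days = 2005-07-01.
Next gap: 34 days. 2005-07-01 + 34 days = 2005-08-04.
Next gap: 37 days. 2005-08-04 + 37 days = 2005-09-10.
Next gap: 40 days. 2005-09-10 + 40 days = 2005-10-20.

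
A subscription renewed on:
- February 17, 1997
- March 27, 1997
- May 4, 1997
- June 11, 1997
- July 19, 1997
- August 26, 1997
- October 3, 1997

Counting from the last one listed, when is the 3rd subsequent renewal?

January 25, 1998

Gaps between consecutive events: 38, 38, 38, 38, 38, 38 days — a constant 38-day interval.
October 3, 1997 + 38 days = November 10, 1997.
November 10, 1997 + 38 days = December 18, 1997.
December 18, 1997 + 38 days = January 25, 1998.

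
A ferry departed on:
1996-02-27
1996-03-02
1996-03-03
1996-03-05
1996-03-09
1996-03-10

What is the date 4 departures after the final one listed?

1996-03-19

Gaps: 4, 1, 2, 4, 1 days — not constant, but cyclic with period 3.
The events fall on every Tuesday, Saturday and Sunday.
Next Tuesday: 1996-03-12.
The following Saturday is 1996-03-16.
The following Sunday is 1996-03-17.
The following Tuesday is 1996-03-19.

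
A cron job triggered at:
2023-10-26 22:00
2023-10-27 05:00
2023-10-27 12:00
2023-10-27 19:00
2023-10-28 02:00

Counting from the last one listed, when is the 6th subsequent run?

2023-10-29 20:00

The interval is a steady 7 hours (7, 7, 7, 7).
2023-10-28 02:00 + 7 h = 2023-10-28 09:00.
2023-10-28 09:00 + 7 h = 2023-10-28 16:00.
2023-10-28 16:00 + 7 h = 2023-10-28 23:00.
2023-10-28 23:00 + 7 h = 2023-10-29 06:00.
2023-10-29 06:00 + 7 h = 2023-10-29 13:00.
2023-10-29 13:00 + 7 h = 2023-10-29 20:00.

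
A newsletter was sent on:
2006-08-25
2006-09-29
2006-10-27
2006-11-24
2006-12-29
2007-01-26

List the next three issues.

Every date is a Friday; gaps 35, 28, 28, 35, 28 days.
Each is the last Friday of its month (at least one falls on the 29th or later, ruling out '4th Friday').
February 2007 ends with Friday 2007-02-23.
March 2007 ends with Friday 2007-03-30.
Last Friday of April 2007: 2007-04-27.

2007-02-23, 2007-03-30, 2007-04-27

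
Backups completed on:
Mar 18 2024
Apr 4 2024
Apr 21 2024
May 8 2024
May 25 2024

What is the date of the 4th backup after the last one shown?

Gaps between consecutive events: 17, 17, 17, 17 days — a constant 17-day interval.
May 25 2024 + 17 days = Jun 11 2024.
Jun 11 2024 + 17 days = Jun 28 2024.
Jun 28 2024 + 17 days = Jul 15 2024.
Jul 15 2024 + 17 days = Aug 1 2024.

Aug 1 2024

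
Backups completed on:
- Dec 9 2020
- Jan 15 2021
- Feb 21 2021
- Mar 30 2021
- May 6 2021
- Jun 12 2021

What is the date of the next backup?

Gaps between consecutive events: 37, 37, 37, 37, 37 days — a constant 37-day interval.
Jun 12 2021 + 37 days = Jul 19 2021.

Jul 19 2021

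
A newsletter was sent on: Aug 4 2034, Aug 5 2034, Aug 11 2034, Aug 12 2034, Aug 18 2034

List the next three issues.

Every event lands on a Friday or Saturday (gaps cycle 1, 6, 1, 6).
So the schedule is: every Friday and Saturday.
The following Saturday is Aug 19 2034.
Next Friday: Aug 25 2034.
Next Saturday: Aug 26 2034.

Aug 19 2034, Aug 25 2034, Aug 26 2034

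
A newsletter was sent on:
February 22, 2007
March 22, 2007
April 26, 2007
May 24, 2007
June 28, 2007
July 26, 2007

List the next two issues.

These are Thursdays at 28- or 35-day spacing (28, 35, 28, 35, 28).
The pattern: 4th Thursday of the month.
4th Thursday of August 2007: August 23, 2007.
September 2007 — 4th Thursday is September 27, 2007.

August 23, 2007; September 27, 2007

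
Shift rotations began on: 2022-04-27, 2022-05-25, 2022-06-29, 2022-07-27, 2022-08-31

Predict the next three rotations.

All Wednesdays; the gaps (28, 35, 28, 35) vary with month length.
This is the last Wednesday of each month.
Last Wednesday of September 2022: 2022-09-28.
Last Wednesday of October 2022: 2022-10-26.
November 2022 ends with Wednesday 2022-11-30.

2022-09-28, 2022-10-26, 2022-11-30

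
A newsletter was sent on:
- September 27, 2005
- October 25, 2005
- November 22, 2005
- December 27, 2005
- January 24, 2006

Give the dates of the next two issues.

Gaps: 28, 28, 35, 28 days — a mix of 28 and 35. Every date is a Tuesday.
Each is the 4th Tuesday of its month.
February 2006 — 4th Tuesday is February 28, 2006.
March 2006 — 4th Tuesday is March 28, 2006.

February 28, 2006; March 28, 2006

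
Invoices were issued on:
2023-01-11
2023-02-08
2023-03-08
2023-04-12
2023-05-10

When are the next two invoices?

Gaps: 28, 28, 35, 28 days — a mix of 28 and 35. Every date is a Wednesday.
Each is the 2nd Wednesday of its month.
2nd Wednesday of June 2023: 2023-06-14.
2nd Wednesday of July 2023: 2023-07-12.

2023-06-14, 2023-07-12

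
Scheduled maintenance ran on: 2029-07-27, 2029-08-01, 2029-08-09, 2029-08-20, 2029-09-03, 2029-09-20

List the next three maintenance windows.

2029-10-10, 2029-11-02, 2029-11-28

Gaps: 5, 8, 11, 14, 17 days — each gap is 3 larger than the previous one.
Next gap: 20 days. 2029-09-20 + 20 days = 2029-10-10.
Next gap: 23 days. 2029-10-10 + 23 days = 2029-11-02.
Next gap: 26 days. 2029-11-02 + 26 days = 2029-11-28.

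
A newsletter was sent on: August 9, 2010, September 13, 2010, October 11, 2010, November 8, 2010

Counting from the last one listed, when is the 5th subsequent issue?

April 11, 2011

These are Mondays at 28- or 35-day spacing (35, 28, 28).
The pattern: 2nd Monday of the month.
2nd Monday of December 2010: December 13, 2010.
2nd Monday of January 2011: January 10, 2011.
February 2011 — 2nd Monday is February 14, 2011.
March 2011 — 2nd Monday is March 14, 2011.
2nd Monday of April 2011: April 11, 2011.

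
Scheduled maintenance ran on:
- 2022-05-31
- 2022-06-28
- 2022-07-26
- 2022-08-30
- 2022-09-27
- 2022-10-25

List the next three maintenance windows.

2022-11-29, 2022-12-27, 2023-01-31

All Tuesdays; the gaps (28, 28, 35, 28, 28) vary with month length.
This is the last Tuesday of each month.
November 2022 ends with Tuesday 2022-11-29.
December 2022 ends with Tuesday 2022-12-27.
January 2023 ends with Tuesday 2023-01-31.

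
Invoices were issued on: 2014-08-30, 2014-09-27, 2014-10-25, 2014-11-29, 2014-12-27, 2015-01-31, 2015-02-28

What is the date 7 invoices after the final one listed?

2015-09-26

Every date is a Saturday; gaps 28, 28, 35, 28, 35, 28 days.
Each is the last Saturday of its month (at least one falls on the 29th or later, ruling out '4th Saturday').
Last Saturday of March 2015: 2015-03-28.
Last Saturday of April 2015: 2015-04-25.
Last Saturday of May 2015: 2015-05-30.
Last Saturday of June 2015: 2015-06-27.
Last Saturday of July 2015: 2015-07-25.
Last Saturday of August 2015: 2015-08-29.
Last Saturday of September 2015: 2015-09-26.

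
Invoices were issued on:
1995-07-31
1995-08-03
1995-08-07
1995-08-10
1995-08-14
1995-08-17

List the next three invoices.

The gap pattern 3, 4, 3, 4, 3 repeats every 2 events.
These are the Mondays and Thursdays of each week.
The following Monday is 1995-08-21.
Next Thursday: 1995-08-24.
The following Monday is 1995-08-28.

1995-08-21, 1995-08-24, 1995-08-28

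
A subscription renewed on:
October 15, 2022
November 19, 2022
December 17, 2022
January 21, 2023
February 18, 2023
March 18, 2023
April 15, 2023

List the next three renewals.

Gaps: 35, 28, 35, 28, 28, 28 days — a mix of 28 and 35. Every date is a Saturday.
Each is the 3rd Saturday of its month.
May 2023 — 3rd Saturday is May 20, 2023.
3rd Saturday of June 2023: June 17, 2023.
July 2023 — 3rd Saturday is July 15, 2023.

May 20, 2023; June 17, 2023; July 15, 2023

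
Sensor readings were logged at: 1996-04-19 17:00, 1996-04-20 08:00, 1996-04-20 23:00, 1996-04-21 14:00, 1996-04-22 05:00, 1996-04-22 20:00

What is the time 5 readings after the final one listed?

Spacing: 15, 15, 15, 15, 15 h — constant 15 h.
1996-04-22 20:00 + 15 h = 1996-04-23 11:00.
1996-04-23 11:00 + 15 h = 1996-04-24 02:00.
1996-04-24 02:00 + 15 h = 1996-04-24 17:00.
1996-04-24 17:00 + 15 h = 1996-04-25 08:00.
1996-04-25 08:00 + 15 h = 1996-04-25 23:00.

1996-04-25 23:00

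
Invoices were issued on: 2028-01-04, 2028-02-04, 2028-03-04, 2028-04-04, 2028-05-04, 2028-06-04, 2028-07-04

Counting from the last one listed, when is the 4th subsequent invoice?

The day-of-month is always 4 (31, 29, 31, 30, 31, 30 days between events).
So this recurs on the 4th of each month.
Next: August 2028 → 2028-08-04.
Next: September 2028 → 2028-09-04.
October 2028: 2028-10-04.
Next: November 2028 → 2028-11-04.

2028-11-04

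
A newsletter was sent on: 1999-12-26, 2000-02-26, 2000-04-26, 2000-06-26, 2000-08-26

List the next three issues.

Gaps: 62, 60, 61, 61 days — not constant. Every event is on the 26th of the month.
Pattern: the 26th of every 2 months.
October 2000: 2000-10-26.
Next: December 2000 → 2000-12-26.
February 2001: 2001-02-26.

2000-10-26, 2000-12-26, 2001-02-26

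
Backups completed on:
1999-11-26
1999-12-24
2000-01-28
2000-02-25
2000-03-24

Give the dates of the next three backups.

Gaps: 28, 35, 28, 28 days — a mix of 28 and 35. Every date is a Friday.
Each is the 4th Friday of its month.
April 2000 — 4th Friday is 2000-04-28.
May 2000 — 4th Friday is 2000-05-26.
June 2000 — 4th Friday is 2000-06-23.

2000-04-28, 2000-05-26, 2000-06-23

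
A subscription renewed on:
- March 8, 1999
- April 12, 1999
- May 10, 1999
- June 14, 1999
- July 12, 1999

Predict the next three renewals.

August 9, 1999; September 13, 1999; October 11, 1999

All dates are Mondays, 35, 28, 35, 28 days apart.
Specifically, the 2nd Monday of each month.
2nd Monday of August 1999: August 9, 1999.
September 1999 — 2nd Monday is September 13, 1999.
2nd Monday of October 1999: October 11, 1999.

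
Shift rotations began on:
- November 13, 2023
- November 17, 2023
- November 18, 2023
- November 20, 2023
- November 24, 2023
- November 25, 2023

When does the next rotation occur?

November 27, 2023

Gaps: 4, 1, 2, 4, 1 days — not constant, but cyclic with period 3.
The events fall on every Monday, Friday and Saturday.
The following Monday is November 27, 2023.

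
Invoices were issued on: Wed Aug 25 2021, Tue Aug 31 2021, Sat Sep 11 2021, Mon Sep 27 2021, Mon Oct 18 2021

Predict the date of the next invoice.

Sat Nov 13 2021

Intervals are 6, 11, 16, 21 days — an arithmetic progression with common difference 5.
Next gap: 26 days. Mon Oct 18 2021 + 26 days = Sat Nov 13 2021.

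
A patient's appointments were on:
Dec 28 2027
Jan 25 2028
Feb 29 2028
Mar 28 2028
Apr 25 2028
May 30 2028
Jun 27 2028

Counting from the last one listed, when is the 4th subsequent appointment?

All Tuesdays; the gaps (28, 35, 28, 28, 35, 28) vary with month length.
This is the last Tuesday of each month.
July 2028 ends with Tuesday Jul 25 2028.
August 2028 ends with Tuesday Aug 29 2028.
September 2028 ends with Tuesday Sep 26 2028.
October 2028 ends with Tuesday Oct 31 2028.

Oct 31 2028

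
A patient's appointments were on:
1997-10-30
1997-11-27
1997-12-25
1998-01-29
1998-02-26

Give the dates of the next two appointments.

1998-03-26, 1998-04-30

All Thursdays; the gaps (28, 28, 35, 28) vary with month length.
This is the last Thursday of each month.
March 1998 ends with Thursday 1998-03-26.
Last Thursday of April 1998: 1998-04-30.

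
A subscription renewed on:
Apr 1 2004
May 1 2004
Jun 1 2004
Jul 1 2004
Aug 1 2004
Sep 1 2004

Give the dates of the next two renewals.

Gaps: 30, 31, 30, 31, 31 days — not constant. Every event is on the 1st of the month.
Pattern: the 1st of each month.
October 2004: Oct 1 2004.
November 2004: Nov 1 2004.

Oct 1 2004, Nov 1 2004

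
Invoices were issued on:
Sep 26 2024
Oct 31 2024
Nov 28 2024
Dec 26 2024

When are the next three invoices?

Jan 30 2025, Feb 27 2025, Mar 27 2025

Every date is a Thursday; gaps 35, 28, 28 days.
Each is the last Thursday of its month (at least one falls on the 29th or later, ruling out '4th Thursday').
Last Thursday of January 2025: Jan 30 2025.
Last Thursday of February 2025: Feb 27 2025.
Last Thursday of March 2025: Mar 27 2025.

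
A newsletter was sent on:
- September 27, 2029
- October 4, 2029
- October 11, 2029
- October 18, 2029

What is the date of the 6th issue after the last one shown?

Gaps between consecutive events: 7, 7, 7 days — a constant 7-day interval.
October 18, 2029 + 7 days = October 25, 2029.
October 25, 2029 + 7 days = November 1, 2029.
November 1, 2029 + 7 days = November 8, 2029.
November 8, 2029 + 7 days = November 15, 2029.
November 15, 2029 + 7 days = November 22, 2029.
November 22, 2029 + 7 days = November 29, 2029.

November 29, 2029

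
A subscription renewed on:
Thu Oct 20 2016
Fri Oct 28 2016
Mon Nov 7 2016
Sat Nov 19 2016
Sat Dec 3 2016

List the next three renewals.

The spacing grows by 2 each time: 8, 10, 12, 14 days.
Next gap: 16 days. Sat Dec 3 2016 + 16 days = Mon Dec 19 2016.
Next gap: 18 days. Mon Dec 19 2016 + 18 days = Fri Jan 6 2017.
Next gap: 20 days. Fri Jan 6 2017 + 20 days = Thu Jan 26 2017.

Mon Dec 19 2016, Fri Jan 6 2017, Thu Jan 26 2017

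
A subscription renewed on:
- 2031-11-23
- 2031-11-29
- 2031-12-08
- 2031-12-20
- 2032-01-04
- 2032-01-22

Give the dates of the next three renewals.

2032-02-12, 2032-03-07, 2032-04-03

Intervals are 6, 9, 12, 15, 18 days — an arithmetic progression with common difference 3.
Next gap: 21 days. 2032-01-22 + 21 days = 2032-02-12.
Next gap: 24 days. 2032-02-12 + 24 days = 2032-03-07.
Next gap: 27 days. 2032-03-07 + 27 days = 2032-04-03.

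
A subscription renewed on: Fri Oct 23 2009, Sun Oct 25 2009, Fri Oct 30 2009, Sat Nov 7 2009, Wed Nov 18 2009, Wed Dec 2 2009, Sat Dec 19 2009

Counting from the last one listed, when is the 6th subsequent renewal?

The spacing grows by 3 each time: 2, 5, 8, 11, 14, 17 days.
Next gap: 20 days. Sat Dec 19 2009 + 20 days = Fri Jan 8 2010.
Next gap: 23 days. Fri Jan 8 2010 + 23 days = Sun Jan 31 2010.
Next gap: 26 days. Sun Jan 31 2010 + 26 days = Fri Feb 26 2010.
Next gap: 29 days. Fri Feb 26 2010 + 29 days = Sat Mar 27 2010.
Next gap: 32 days. Sat Mar 27 2010 + 32 days = Wed Apr 28 2010.
Next gap: 35 days. Wed Apr 28 2010 + 35 days = Wed Jun 2 2010.

Wed Jun 2 2010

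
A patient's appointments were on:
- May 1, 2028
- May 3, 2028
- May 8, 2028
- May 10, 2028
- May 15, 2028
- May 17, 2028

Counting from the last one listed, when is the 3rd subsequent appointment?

Gaps: 2, 5, 2, 5, 2 days — not constant, but cyclic with period 2.
The events fall on every Monday and Wednesday.
The following Monday is May 22, 2028.
The following Wednesday is May 24, 2028.
Next Monday: May 29, 2028.

May 29, 2028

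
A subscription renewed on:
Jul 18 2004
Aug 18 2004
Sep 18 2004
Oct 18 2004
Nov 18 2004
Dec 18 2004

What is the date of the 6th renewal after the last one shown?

Jun 18 2005

Each date is the 18th; the gaps (31, 31, 30, 31, 30) track the month lengths.
The rule is the 18th of each month.
January 2005: Jan 18 2005.
February 2005: Feb 18 2005.
March 2005: Mar 18 2005.
Next: April 2005 → Apr 18 2005.
May 2005: May 18 2005.
Next: June 2005 → Jun 18 2005.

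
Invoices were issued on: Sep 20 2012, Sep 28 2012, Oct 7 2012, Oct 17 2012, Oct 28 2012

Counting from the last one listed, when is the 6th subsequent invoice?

Jan 23 2013

Intervals are 8, 9, 10, 11 days — an arithmetic progression with common difference 1.
Next gap: 12 days. Oct 28 2012 + 12 days = Nov 9 2012.
Next gap: 13 days. Nov 9 2012 + 13 days = Nov 22 2012.
Next gap: 14 days. Nov 22 2012 + 14 days = Dec 6 2012.
Next gap: 15 days. Dec 6 2012 + 15 days = Dec 21 2012.
Next gap: 16 days. Dec 21 2012 + 16 days = Jan 6 2013.
Next gap: 17 days. Jan 6 2013 + 17 days = Jan 23 2013.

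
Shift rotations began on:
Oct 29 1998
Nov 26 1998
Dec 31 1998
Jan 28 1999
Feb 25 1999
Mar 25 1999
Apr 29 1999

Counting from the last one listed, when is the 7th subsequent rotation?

Nov 25 1999

These are Thursdays with 28, 35, 28, 28, 28, 35-day gaps.
Each is the final Thursday of its month — Oct 29 1998 is past the 28th, so '4th Thursday' doesn't fit.
Last Thursday of May 1999: May 27 1999.
Last Thursday of June 1999: Jun 24 1999.
Last Thursday of July 1999: Jul 29 1999.
Last Thursday of August 1999: Aug 26 1999.
September 1999 ends with Thursday Sep 30 1999.
October 1999 ends with Thursday Oct 28 1999.
November 1999 ends with Thursday Nov 25 1999.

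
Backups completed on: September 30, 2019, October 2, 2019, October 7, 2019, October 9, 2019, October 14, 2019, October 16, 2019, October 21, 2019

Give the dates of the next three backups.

October 23, 2019; October 28, 2019; October 30, 2019

Gaps: 2, 5, 2, 5, 2, 5 days — not constant, but cyclic with period 2.
The events fall on every Monday and Wednesday.
The following Wednesday is October 23, 2019.
The following Monday is October 28, 2019.
The following Wednesday is October 30, 2019.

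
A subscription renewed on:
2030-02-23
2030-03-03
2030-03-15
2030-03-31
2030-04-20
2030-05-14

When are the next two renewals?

2030-06-11, 2030-07-13

Gaps: 8, 12, 16, 20, 24 days — each gap is 4 larger than the previous one.
Next gap: 28 days. 2030-05-14 + 28 days = 2030-06-11.
Next gap: 32 days. 2030-06-11 + 32 days = 2030-07-13.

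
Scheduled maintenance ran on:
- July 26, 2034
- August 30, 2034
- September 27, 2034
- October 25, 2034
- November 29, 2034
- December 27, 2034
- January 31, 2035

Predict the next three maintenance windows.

Every date is a Wednesday; gaps 35, 28, 28, 35, 28, 35 days.
Each is the last Wednesday of its month (at least one falls on the 29th or later, ruling out '4th Wednesday').
Last Wednesday of February 2035: February 28, 2035.
March 2035 ends with Wednesday March 28, 2035.
April 2035 ends with Wednesday April 25, 2035.

February 28, 2035; March 28, 2035; April 25, 2035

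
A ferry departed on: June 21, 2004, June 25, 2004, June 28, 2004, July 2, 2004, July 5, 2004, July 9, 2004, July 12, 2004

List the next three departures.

July 16, 2004; July 19, 2004; July 23, 2004

The gap pattern 4, 3, 4, 3, 4, 3 repeats every 2 events.
These are the Mondays and Fridays of each week.
The following Friday is July 16, 2004.
The following Monday is July 19, 2004.
Next Friday: July 23, 2004.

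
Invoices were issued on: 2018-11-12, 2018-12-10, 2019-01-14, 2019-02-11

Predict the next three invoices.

All dates are Mondays, 28, 35, 28 days apart.
Specifically, the 2nd Monday of each month.
March 2019 — 2nd Monday is 2019-03-11.
April 2019 — 2nd Monday is 2019-04-08.
May 2019 — 2nd Monday is 2019-05-13.

2019-03-11, 2019-04-08, 2019-05-13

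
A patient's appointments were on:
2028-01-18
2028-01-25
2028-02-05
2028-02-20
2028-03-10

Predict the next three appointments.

2028-04-02, 2028-04-29, 2028-05-30

Intervals are 7, 11, 15, 19 days — an arithmetic progression with common difference 4.
Next gap: 23 days. 2028-03-10 + 23 days = 2028-04-02.
Next gap: 27 days. 2028-04-02 + 27 days = 2028-04-29.
Next gap: 31 days. 2028-04-29 + 31 days = 2028-05-30.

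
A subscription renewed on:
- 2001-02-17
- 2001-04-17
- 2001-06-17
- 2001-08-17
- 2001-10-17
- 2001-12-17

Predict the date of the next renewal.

Each date is the 17th; the gaps (59, 61, 61, 61, 61) track the month lengths.
The rule is the 17th of every 2 months.
Next: February 2002 → 2002-02-17.

2002-02-17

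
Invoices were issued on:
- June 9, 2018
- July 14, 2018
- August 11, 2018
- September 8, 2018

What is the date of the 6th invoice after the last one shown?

March 9, 2019

All dates are Saturdays, 35, 28, 28 days apart.
Specifically, the 2nd Saturday of each month.
2nd Saturday of October 2018: October 13, 2018.
2nd Saturday of November 2018: November 10, 2018.
December 2018 — 2nd Saturday is December 8, 2018.
January 2019 — 2nd Saturday is January 12, 2019.
2nd Saturday of February 2019: February 9, 2019.
March 2019 — 2nd Saturday is March 9, 2019.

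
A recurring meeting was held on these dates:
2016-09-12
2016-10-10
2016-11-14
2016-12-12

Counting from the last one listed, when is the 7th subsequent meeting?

All dates are Mondays, 28, 35, 28 days apart.
Specifically, the 2nd Monday of each month.
January 2017 — 2nd Monday is 2017-01-09.
2nd Monday of February 2017: 2017-02-13.
March 2017 — 2nd Monday is 2017-03-13.
April 2017 — 2nd Monday is 2017-04-10.
May 2017 — 2nd Monday is 2017-05-08.
June 2017 — 2nd Monday is 2017-06-12.
July 2017 — 2nd Monday is 2017-07-10.

2017-07-10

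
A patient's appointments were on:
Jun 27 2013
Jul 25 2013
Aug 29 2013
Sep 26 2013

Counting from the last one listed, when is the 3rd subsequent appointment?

Every date is a Thursday; gaps 28, 35, 28 days.
Each is the last Thursday of its month (at least one falls on the 29th or later, ruling out '4th Thursday').
October 2013 ends with Thursday Oct 31 2013.
Last Thursday of November 2013: Nov 28 2013.
December 2013 ends with Thursday Dec 26 2013.

Dec 26 2013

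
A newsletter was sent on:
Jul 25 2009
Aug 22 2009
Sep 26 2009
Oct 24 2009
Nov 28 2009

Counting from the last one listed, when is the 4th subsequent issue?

Mar 27 2010

All dates are Saturdays, 28, 35, 28, 35 days apart.
Specifically, the 4th Saturday of each month.
4th Saturday of December 2009: Dec 26 2009.
4th Saturday of January 2010: Jan 23 2010.
4th Saturday of February 2010: Feb 27 2010.
4th Saturday of March 2010: Mar 27 2010.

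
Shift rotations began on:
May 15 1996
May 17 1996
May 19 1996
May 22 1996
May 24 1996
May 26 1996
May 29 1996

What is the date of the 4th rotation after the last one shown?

The gap pattern 2, 2, 3, 2, 2, 3 repeats every 3 events.
These are the Wednesdays, Fridays and Sundays of each week.
The following Friday is May 31 1996.
Next Sunday: Jun 2 1996.
Next Wednesday: Jun 5 1996.
Next Friday: Jun 7 1996.

Jun 7 1996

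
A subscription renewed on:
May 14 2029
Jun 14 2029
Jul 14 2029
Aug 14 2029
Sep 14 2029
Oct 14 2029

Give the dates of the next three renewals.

Nov 14 2029, Dec 14 2029, Jan 14 2030

Each date is the 14th; the gaps (31, 30, 31, 31, 30) track the month lengths.
The rule is the 14th of each month.
November 2029: Nov 14 2029.
Next: December 2029 → Dec 14 2029.
January 2030: Jan 14 2030.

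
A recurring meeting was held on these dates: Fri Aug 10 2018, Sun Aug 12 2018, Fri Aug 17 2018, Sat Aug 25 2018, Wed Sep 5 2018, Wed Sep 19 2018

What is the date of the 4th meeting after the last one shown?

Intervals are 2, 5, 8, 11, 14 days — an arithmetic progression with common difference 3.
Next gap: 17 days. Wed Sep 19 2018 + 17 days = Sat Oct 6 2018.
Next gap: 20 days. Sat Oct 6 2018 + 20 days = Fri Oct 26 2018.
Next gap: 23 days. Fri Oct 26 2018 + 23 days = Sun Nov 18 2018.
Next gap: 26 days. Sun Nov 18 2018 + 26 days = Fri Dec 14 2018.

Fri Dec 14 2018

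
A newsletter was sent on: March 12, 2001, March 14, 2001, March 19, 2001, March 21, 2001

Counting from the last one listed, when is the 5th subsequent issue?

Gaps: 2, 5, 2 days — not constant, but cyclic with period 2.
The events fall on every Monday and Wednesday.
Next Monday: March 26, 2001.
The following Wednesday is March 28, 2001.
Next Monday: April 2, 2001.
Next Wednesday: April 4, 2001.
Next Monday: April 9, 2001.

April 9, 2001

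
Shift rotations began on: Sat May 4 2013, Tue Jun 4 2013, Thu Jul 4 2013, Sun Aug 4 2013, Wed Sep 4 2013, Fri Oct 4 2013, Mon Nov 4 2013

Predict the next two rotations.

Gaps: 31, 30, 31, 31, 30, 31 days — not constant. Every event is on the 4th of the month.
Pattern: the 4th of each month.
December 2013: Wed Dec 4 2013.
January 2014: Sat Jan 4 2014.

Wed Dec 4 2013, Sat Jan 4 2014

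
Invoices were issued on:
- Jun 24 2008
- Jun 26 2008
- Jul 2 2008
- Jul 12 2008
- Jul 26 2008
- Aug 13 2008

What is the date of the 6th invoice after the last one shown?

Feb 21 2009

Intervals are 2, 6, 10, 14, 18 days — an arithmetic progression with common difference 4.
Next gap: 22 days. Aug 13 2008 + 22 days = Sep 4 2008.
Next gap: 26 days. Sep 4 2008 + 26 days = Sep 30 2008.
Next gap: 30 days. Sep 30 2008 + 30 days = Oct 30 2008.
Next gap: 34 days. Oct 30 2008 + 34 days = Dec 3 2008.
Next gap: 38 days. Dec 3 2008 + 38 days = Jan 10 2009.
Next gap: 42 days. Jan 10 2009 + 42 days = Feb 21 2009.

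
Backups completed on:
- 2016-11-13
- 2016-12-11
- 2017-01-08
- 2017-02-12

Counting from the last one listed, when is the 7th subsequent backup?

2017-09-10

Gaps: 28, 28, 35 days — a mix of 28 and 35. Every date is a Sunday.
Each is the 2nd Sunday of its month.
2nd Sunday of March 2017: 2017-03-12.
2nd Sunday of April 2017: 2017-04-09.
2nd Sunday of May 2017: 2017-05-14.
2nd Sunday of June 2017: 2017-06-11.
July 2017 — 2nd Sunday is 2017-07-09.
August 2017 — 2nd Sunday is 2017-08-13.
2nd Sunday of September 2017: 2017-09-10.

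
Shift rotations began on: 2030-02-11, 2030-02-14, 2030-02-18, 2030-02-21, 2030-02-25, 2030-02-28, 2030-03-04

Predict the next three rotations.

2030-03-07, 2030-03-11, 2030-03-14

The gap pattern 3, 4, 3, 4, 3, 4 repeats every 2 events.
These are the Mondays and Thursdays of each week.
Next Thursday: 2030-03-07.
Next Monday: 2030-03-11.
The following Thursday is 2030-03-14.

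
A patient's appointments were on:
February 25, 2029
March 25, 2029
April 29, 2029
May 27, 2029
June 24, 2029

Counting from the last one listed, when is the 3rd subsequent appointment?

September 30, 2029

These are Sundays with 28, 35, 28, 28-day gaps.
Each is the final Sunday of its month — April 29, 2029 is past the 28th, so '4th Sunday' doesn't fit.
Last Sunday of July 2029: July 29, 2029.
August 2029 ends with Sunday August 26, 2029.
Last Sunday of September 2029: September 30, 2029.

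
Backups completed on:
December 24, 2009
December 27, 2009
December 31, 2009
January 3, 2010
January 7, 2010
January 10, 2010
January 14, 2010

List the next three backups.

January 17, 2010; January 21, 2010; January 24, 2010

The gap pattern 3, 4, 3, 4, 3, 4 repeats every 2 events.
These are the Thursdays and Sundays of each week.
The following Sunday is January 17, 2010.
Next Thursday: January 21, 2010.
Next Sunday: January 24, 2010.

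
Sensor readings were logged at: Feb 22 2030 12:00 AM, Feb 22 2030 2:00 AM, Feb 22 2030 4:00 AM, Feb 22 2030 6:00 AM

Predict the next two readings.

Feb 22 2030 8:00 AM, Feb 22 2030 10:00 AM

Spacing: 2, 2, 2 h — constant 2 h.
Feb 22 2030 6:00 AM + 2 h = Feb 22 2030 8:00 AM.
Feb 22 2030 8:00 AM + 2 h = Feb 22 2030 10:00 AM.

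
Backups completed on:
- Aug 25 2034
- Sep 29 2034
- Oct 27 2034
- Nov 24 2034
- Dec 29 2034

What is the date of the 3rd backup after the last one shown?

Every date is a Friday; gaps 35, 28, 28, 35 days.
Each is the last Friday of its month (at least one falls on the 29th or later, ruling out '4th Friday').
Last Friday of January 2035: Jan 26 2035.
Last Friday of February 2035: Feb 23 2035.
March 2035 ends with Friday Mar 30 2035.

Mar 30 2035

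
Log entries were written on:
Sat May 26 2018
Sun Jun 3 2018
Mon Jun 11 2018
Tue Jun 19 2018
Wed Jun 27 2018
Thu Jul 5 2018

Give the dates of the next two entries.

The spacing is 8, 8, 8, 8, 8 days — always 8 days.
Thu Jul 5 2018 + 8 days = Fri Jul 13 2018.
Fri Jul 13 2018 + 8 days = Sat Jul 21 2018.

Fri Jul 13 2018, Sat Jul 21 2018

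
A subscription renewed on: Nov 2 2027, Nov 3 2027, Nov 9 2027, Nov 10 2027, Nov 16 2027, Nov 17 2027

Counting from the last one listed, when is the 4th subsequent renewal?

Gaps: 1, 6, 1, 6, 1 days — not constant, but cyclic with period 2.
The events fall on every Tuesday and Wednesday.
Next Tuesday: Nov 23 2027.
Next Wednesday: Nov 24 2027.
The following Tuesday is Nov 30 2027.
The following Wednesday is Dec 1 2027.

Dec 1 2027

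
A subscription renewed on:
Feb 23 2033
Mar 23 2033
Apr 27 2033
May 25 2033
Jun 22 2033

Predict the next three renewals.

Jul 27 2033, Aug 24 2033, Sep 28 2033

All dates are Wednesdays, 28, 35, 28, 28 days apart.
Specifically, the 4th Wednesday of each month.
4th Wednesday of July 2033: Jul 27 2033.
4th Wednesday of August 2033: Aug 24 2033.
4th Wednesday of September 2033: Sep 28 2033.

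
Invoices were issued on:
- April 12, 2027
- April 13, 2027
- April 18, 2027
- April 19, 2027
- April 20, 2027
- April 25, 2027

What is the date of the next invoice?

The gap pattern 1, 5, 1, 1, 5 repeats every 3 events.
These are the Mondays, Tuesdays and Sundays of each week.
The following Monday is April 26, 2027.

April 26, 2027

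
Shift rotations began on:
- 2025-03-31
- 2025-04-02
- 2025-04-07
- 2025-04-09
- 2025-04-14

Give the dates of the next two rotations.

The gap pattern 2, 5, 2, 5 repeats every 2 events.
These are the Mondays and Wednesdays of each week.
The following Wednesday is 2025-04-16.
Next Monday: 2025-04-21.

2025-04-16, 2025-04-21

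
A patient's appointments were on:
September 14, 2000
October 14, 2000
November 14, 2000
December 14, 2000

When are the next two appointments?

January 14, 2001; February 14, 2001

Each date is the 14th; the gaps (30, 31, 30) track the month lengths.
The rule is the 14th of each month.
Next: January 2001 → January 14, 2001.
February 2001: February 14, 2001.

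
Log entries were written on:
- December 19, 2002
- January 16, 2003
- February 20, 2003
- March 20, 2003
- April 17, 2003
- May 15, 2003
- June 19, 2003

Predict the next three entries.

All dates are Thursdays, 28, 35, 28, 28, 28, 35 days apart.
Specifically, the 3rd Thursday of each month.
July 2003 — 3rd Thursday is July 17, 2003.
August 2003 — 3rd Thursday is August 21, 2003.
September 2003 — 3rd Thursday is September 18, 2003.

July 17, 2003; August 21, 2003; September 18, 2003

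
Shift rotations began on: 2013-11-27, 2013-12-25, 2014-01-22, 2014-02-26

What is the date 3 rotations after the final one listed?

Gaps: 28, 28, 35 days — a mix of 28 and 35. Every date is a Wednesday.
Each is the 4th Wednesday of its month.
March 2014 — 4th Wednesday is 2014-03-26.
4th Wednesday of April 2014: 2014-04-23.
4th Wednesday of May 2014: 2014-05-28.

2014-05-28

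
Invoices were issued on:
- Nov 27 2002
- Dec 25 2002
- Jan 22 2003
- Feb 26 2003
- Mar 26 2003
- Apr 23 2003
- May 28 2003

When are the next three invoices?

All dates are Wednesdays, 28, 28, 35, 28, 28, 35 days apart.
Specifically, the 4th Wednesday of each month.
4th Wednesday of June 2003: Jun 25 2003.
July 2003 — 4th Wednesday is Jul 23 2003.
4th Wednesday of August 2003: Aug 27 2003.

Jun 25 2003, Jul 23 2003, Aug 27 2003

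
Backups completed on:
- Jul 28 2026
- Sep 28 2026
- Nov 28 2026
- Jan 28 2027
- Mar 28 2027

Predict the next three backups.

Gaps: 62, 61, 61, 59 days — not constant. Every event is on the 28th of the month.
Pattern: the 28th of every 2 months.
May 2027: May 28 2027.
Next: July 2027 → Jul 28 2027.
Next: September 2027 → Sep 28 2027.

May 28 2027, Jul 28 2027, Sep 28 2027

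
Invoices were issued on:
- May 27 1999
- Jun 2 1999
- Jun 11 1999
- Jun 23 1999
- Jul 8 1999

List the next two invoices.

Gaps: 6, 9, 12, 15 days — each gap is 3 larger than the previous one.
Next gap: 18 days. Jul 8 1999 + 18 days = Jul 26 1999.
Next gap: 21 days. Jul 26 1999 + 21 days = Aug 16 1999.

Jul 26 1999, Aug 16 1999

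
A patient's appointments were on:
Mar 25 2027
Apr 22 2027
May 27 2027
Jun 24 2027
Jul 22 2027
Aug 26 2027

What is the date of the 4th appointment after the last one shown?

These are Thursdays at 28- or 35-day spacing (28, 35, 28, 28, 35).
The pattern: 4th Thursday of the month.
4th Thursday of September 2027: Sep 23 2027.
October 2027 — 4th Thursday is Oct 28 2027.
November 2027 — 4th Thursday is Nov 25 2027.
4th Thursday of December 2027: Dec 23 2027.

Dec 23 2027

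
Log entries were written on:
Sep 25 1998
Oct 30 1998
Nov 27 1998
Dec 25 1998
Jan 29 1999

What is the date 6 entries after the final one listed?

All Fridays; the gaps (35, 28, 28, 35) vary with month length.
This is the last Friday of each month.
February 1999 ends with Friday Feb 26 1999.
Last Friday of March 1999: Mar 26 1999.
April 1999 ends with Friday Apr 30 1999.
Last Friday of May 1999: May 28 1999.
Last Friday of June 1999: Jun 25 1999.
Last Friday of July 1999: Jul 30 1999.

Jul 30 1999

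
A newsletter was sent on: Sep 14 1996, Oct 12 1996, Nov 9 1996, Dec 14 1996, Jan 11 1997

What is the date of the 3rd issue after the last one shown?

Apr 12 1997

Gaps: 28, 28, 35, 28 days — a mix of 28 and 35. Every date is a Saturday.
Each is the 2nd Saturday of its month.
2nd Saturday of February 1997: Feb 8 1997.
2nd Saturday of March 1997: Mar 8 1997.
April 1997 — 2nd Saturday is Apr 12 1997.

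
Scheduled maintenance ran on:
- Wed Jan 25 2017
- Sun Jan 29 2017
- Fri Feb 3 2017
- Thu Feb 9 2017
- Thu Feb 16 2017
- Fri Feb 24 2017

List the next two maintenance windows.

Sun Mar 5 2017, Wed Mar 15 2017

The spacing grows by 1 each time: 4, 5, 6, 7, 8 days.
Next gap: 9 days. Fri Feb 24 2017 + 9 days = Sun Mar 5 2017.
Next gap: 10 days. Sun Mar 5 2017 + 10 days = Wed Mar 15 2017.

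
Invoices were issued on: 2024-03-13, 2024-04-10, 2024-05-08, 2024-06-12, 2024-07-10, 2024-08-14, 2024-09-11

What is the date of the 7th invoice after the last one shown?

2025-04-09

Gaps: 28, 28, 35, 28, 35, 28 days — a mix of 28 and 35. Every date is a Wednesday.
Each is the 2nd Wednesday of its month.
2nd Wednesday of October 2024: 2024-10-09.
2nd Wednesday of November 2024: 2024-11-13.
December 2024 — 2nd Wednesday is 2024-12-11.
2nd Wednesday of January 2025: 2025-01-08.
2nd Wednesday of February 2025: 2025-02-12.
March 2025 — 2nd Wednesday is 2025-03-12.
2nd Wednesday of April 2025: 2025-04-09.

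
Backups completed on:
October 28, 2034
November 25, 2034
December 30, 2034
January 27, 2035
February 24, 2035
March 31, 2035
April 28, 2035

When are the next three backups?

May 26, 2035; June 30, 2035; July 28, 2035

All Saturdays; the gaps (28, 35, 28, 28, 35, 28) vary with month length.
This is the last Saturday of each month.
Last Saturday of May 2035: May 26, 2035.
Last Saturday of June 2035: June 30, 2035.
July 2035 ends with Saturday July 28, 2035.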